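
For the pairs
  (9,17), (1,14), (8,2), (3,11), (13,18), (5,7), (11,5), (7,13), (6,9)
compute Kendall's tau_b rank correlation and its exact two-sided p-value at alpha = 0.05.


Step 1: Enumerate the 36 unordered pairs (i,j) with i<j and classify each by sign(x_j-x_i) * sign(y_j-y_i).
  (1,2):dx=-8,dy=-3->C; (1,3):dx=-1,dy=-15->C; (1,4):dx=-6,dy=-6->C; (1,5):dx=+4,dy=+1->C
  (1,6):dx=-4,dy=-10->C; (1,7):dx=+2,dy=-12->D; (1,8):dx=-2,dy=-4->C; (1,9):dx=-3,dy=-8->C
  (2,3):dx=+7,dy=-12->D; (2,4):dx=+2,dy=-3->D; (2,5):dx=+12,dy=+4->C; (2,6):dx=+4,dy=-7->D
  (2,7):dx=+10,dy=-9->D; (2,8):dx=+6,dy=-1->D; (2,9):dx=+5,dy=-5->D; (3,4):dx=-5,dy=+9->D
  (3,5):dx=+5,dy=+16->C; (3,6):dx=-3,dy=+5->D; (3,7):dx=+3,dy=+3->C; (3,8):dx=-1,dy=+11->D
  (3,9):dx=-2,dy=+7->D; (4,5):dx=+10,dy=+7->C; (4,6):dx=+2,dy=-4->D; (4,7):dx=+8,dy=-6->D
  (4,8):dx=+4,dy=+2->C; (4,9):dx=+3,dy=-2->D; (5,6):dx=-8,dy=-11->C; (5,7):dx=-2,dy=-13->C
  (5,8):dx=-6,dy=-5->C; (5,9):dx=-7,dy=-9->C; (6,7):dx=+6,dy=-2->D; (6,8):dx=+2,dy=+6->C
  (6,9):dx=+1,dy=+2->C; (7,8):dx=-4,dy=+8->D; (7,9):dx=-5,dy=+4->D; (8,9):dx=-1,dy=-4->C
Step 2: C = 19, D = 17, total pairs = 36.
Step 3: tau = (C - D)/(n(n-1)/2) = (19 - 17)/36 = 0.055556.
Step 4: Exact two-sided p-value (enumerate n! = 362880 permutations of y under H0): p = 0.919455.
Step 5: alpha = 0.05. fail to reject H0.

tau_b = 0.0556 (C=19, D=17), p = 0.919455, fail to reject H0.


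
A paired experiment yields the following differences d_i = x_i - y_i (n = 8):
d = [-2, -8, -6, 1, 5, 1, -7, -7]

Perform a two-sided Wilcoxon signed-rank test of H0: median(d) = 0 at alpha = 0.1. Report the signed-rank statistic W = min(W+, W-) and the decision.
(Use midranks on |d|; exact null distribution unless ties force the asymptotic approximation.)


Step 1: Drop any zero differences (none here) and take |d_i|.
|d| = [2, 8, 6, 1, 5, 1, 7, 7]
Step 2: Midrank |d_i| (ties get averaged ranks).
ranks: |2|->3, |8|->8, |6|->5, |1|->1.5, |5|->4, |1|->1.5, |7|->6.5, |7|->6.5
Step 3: Attach original signs; sum ranks with positive sign and with negative sign.
W+ = 1.5 + 4 + 1.5 = 7
W- = 3 + 8 + 5 + 6.5 + 6.5 = 29
(Check: W+ + W- = 36 should equal n(n+1)/2 = 36.)
Step 4: Test statistic W = min(W+, W-) = 7.
Step 5: Ties in |d|, so use the tie-corrected normal approximation.
        E[W] = n(n+1)/4 = 8*9/4 = 18.
        Tie groups: |d|=1 (t=2), |d|=7 (t=2); sum(t^3 - t) = 12.
        Var[W] = n(n+1)(2n+1)/24 - sum(t^3-t)/48 = 1224/24 - 12/48 = 50.75.
        z = (W - E[W]) / sqrt(Var[W]) = (7 - 18) / 7.1239 = -1.5441.
        Two-sided p = 2*Phi(z) = 0.122565.
Step 6: alpha = 0.1. fail to reject H0.

W+ = 7, W- = 29, W = min = 7, p = 0.122565, fail to reject H0.


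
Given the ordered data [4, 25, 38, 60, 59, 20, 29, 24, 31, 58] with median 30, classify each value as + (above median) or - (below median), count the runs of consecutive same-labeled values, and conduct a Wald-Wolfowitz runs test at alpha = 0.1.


Step 1: Compute median = 30; label A = above, B = below.
Labels in order: BBAAABBBAA  (n_A = 5, n_B = 5)
Step 2: Count runs R = 4.
Step 3: Under H0 (random ordering), E[R] = 2*n_A*n_B/(n_A+n_B) + 1 = 2*5*5/10 + 1 = 6.0000.
        Var[R] = 2*n_A*n_B*(2*n_A*n_B - n_A - n_B) / ((n_A+n_B)^2 * (n_A+n_B-1)) = 2000/900 = 2.2222.
        SD[R] = 1.4907.
Step 4: Continuity-corrected z = (R + 0.5 - E[R]) / SD[R] = (4 + 0.5 - 6.0000) / 1.4907 = -1.0062.
Step 5: Two-sided p-value via normal approximation = 2*(1 - Phi(|z|)) = 0.314305.
Step 6: alpha = 0.1. fail to reject H0.

R = 4, z = -1.0062, p = 0.314305, fail to reject H0.


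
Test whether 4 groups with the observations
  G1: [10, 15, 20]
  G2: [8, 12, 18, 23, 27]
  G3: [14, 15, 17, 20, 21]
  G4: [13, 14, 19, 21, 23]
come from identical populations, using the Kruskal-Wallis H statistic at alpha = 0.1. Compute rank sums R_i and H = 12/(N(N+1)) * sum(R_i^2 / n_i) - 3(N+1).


Step 1: Combine all N = 18 observations and assign midranks.
sorted (value, group, rank): (8,G2,1), (10,G1,2), (12,G2,3), (13,G4,4), (14,G3,5.5), (14,G4,5.5), (15,G1,7.5), (15,G3,7.5), (17,G3,9), (18,G2,10), (19,G4,11), (20,G1,12.5), (20,G3,12.5), (21,G3,14.5), (21,G4,14.5), (23,G2,16.5), (23,G4,16.5), (27,G2,18)
Step 2: Sum ranks within each group.
R_1 = 22 (n_1 = 3)
R_2 = 48.5 (n_2 = 5)
R_3 = 49 (n_3 = 5)
R_4 = 51.5 (n_4 = 5)
Step 3: H = 12/(N(N+1)) * sum(R_i^2/n_i) - 3(N+1)
     = 12/(18*19) * (22^2/3 + 48.5^2/5 + 49^2/5 + 51.5^2/5) - 3*19
     = 0.035088 * 1642.43 - 57
     = 0.629240.
Step 4: Ties present; correction factor C = 1 - 30/(18^3 - 18) = 0.994840. Corrected H = 0.629240 / 0.994840 = 0.632503.
Step 5: Under H0, H ~ chi^2(3); p-value = 0.888953.
Step 6: alpha = 0.1. fail to reject H0.

H = 0.6325, df = 3, p = 0.888953, fail to reject H0.


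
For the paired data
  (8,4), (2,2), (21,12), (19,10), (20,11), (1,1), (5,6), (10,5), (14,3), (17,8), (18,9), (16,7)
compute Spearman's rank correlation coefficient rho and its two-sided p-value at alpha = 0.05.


Step 1: Rank x and y separately (midranks; no ties here).
rank(x): 8->4, 2->2, 21->12, 19->10, 20->11, 1->1, 5->3, 10->5, 14->6, 17->8, 18->9, 16->7
rank(y): 4->4, 2->2, 12->12, 10->10, 11->11, 1->1, 6->6, 5->5, 3->3, 8->8, 9->9, 7->7
Step 2: d_i = R_x(i) - R_y(i); compute d_i^2.
  (4-4)^2=0, (2-2)^2=0, (12-12)^2=0, (10-10)^2=0, (11-11)^2=0, (1-1)^2=0, (3-6)^2=9, (5-5)^2=0, (6-3)^2=9, (8-8)^2=0, (9-9)^2=0, (7-7)^2=0
sum(d^2) = 18.
Step 3: rho = 1 - 6*18 / (12*(12^2 - 1)) = 1 - 108/1716 = 0.937063.
Step 4: Under H0, t = rho * sqrt((n-2)/(1-rho^2)) = 8.4868 ~ t(10).
Step 5: Two-sided p-value from the t-distribution with 10 df = 0.000007.
Step 6: alpha = 0.05. reject H0.

rho = 0.9371, p = 0.000007, reject H0 at alpha = 0.05.


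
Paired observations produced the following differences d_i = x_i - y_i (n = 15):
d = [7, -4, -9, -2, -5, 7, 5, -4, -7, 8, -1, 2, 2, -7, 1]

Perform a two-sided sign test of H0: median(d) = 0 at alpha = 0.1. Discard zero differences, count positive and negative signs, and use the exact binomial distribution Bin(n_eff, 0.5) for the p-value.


Step 1: Discard zero differences. Original n = 15; n_eff = number of nonzero differences = 15.
Nonzero differences (with sign): +7, -4, -9, -2, -5, +7, +5, -4, -7, +8, -1, +2, +2, -7, +1
Step 2: Count signs: positive = 7, negative = 8.
Step 3: Under H0: P(positive) = 0.5, so the number of positives S ~ Bin(15, 0.5).
Step 4: Two-sided exact p-value = sum of Bin(15,0.5) probabilities at or below the observed probability = 1.000000.
Step 5: alpha = 0.1. fail to reject H0.

n_eff = 15, pos = 7, neg = 8, p = 1.000000, fail to reject H0.


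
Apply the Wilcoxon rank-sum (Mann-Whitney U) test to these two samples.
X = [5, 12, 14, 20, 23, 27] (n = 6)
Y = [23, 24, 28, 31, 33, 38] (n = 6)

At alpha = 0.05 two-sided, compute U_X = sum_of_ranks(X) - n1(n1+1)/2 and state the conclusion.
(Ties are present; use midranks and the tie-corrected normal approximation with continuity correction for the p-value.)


Step 1: Combine and sort all 12 observations; assign midranks.
sorted (value, group): (5,X), (12,X), (14,X), (20,X), (23,X), (23,Y), (24,Y), (27,X), (28,Y), (31,Y), (33,Y), (38,Y)
ranks: 5->1, 12->2, 14->3, 20->4, 23->5.5, 23->5.5, 24->7, 27->8, 28->9, 31->10, 33->11, 38->12
Step 2: Rank sum for X: R1 = 1 + 2 + 3 + 4 + 5.5 + 8 = 23.5.
Step 3: U_X = R1 - n1(n1+1)/2 = 23.5 - 6*7/2 = 23.5 - 21 = 2.5.
       U_Y = n1*n2 - U_X = 36 - 2.5 = 33.5.
Step 4: Ties are present, so use the tie-corrected normal approximation (with continuity correction) for the p-value.
Step 5: p-value = 0.016122; compare to alpha = 0.05. reject H0.

U_X = 2.5, p = 0.016122, reject H0 at alpha = 0.05.


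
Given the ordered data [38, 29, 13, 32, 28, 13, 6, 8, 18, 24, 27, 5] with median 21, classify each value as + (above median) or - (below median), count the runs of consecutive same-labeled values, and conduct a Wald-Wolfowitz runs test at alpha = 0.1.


Step 1: Compute median = 21; label A = above, B = below.
Labels in order: AABAABBBBAAB  (n_A = 6, n_B = 6)
Step 2: Count runs R = 6.
Step 3: Under H0 (random ordering), E[R] = 2*n_A*n_B/(n_A+n_B) + 1 = 2*6*6/12 + 1 = 7.0000.
        Var[R] = 2*n_A*n_B*(2*n_A*n_B - n_A - n_B) / ((n_A+n_B)^2 * (n_A+n_B-1)) = 4320/1584 = 2.7273.
        SD[R] = 1.6514.
Step 4: Continuity-corrected z = (R + 0.5 - E[R]) / SD[R] = (6 + 0.5 - 7.0000) / 1.6514 = -0.3028.
Step 5: Two-sided p-value via normal approximation = 2*(1 - Phi(|z|)) = 0.762069.
Step 6: alpha = 0.1. fail to reject H0.

R = 6, z = -0.3028, p = 0.762069, fail to reject H0.


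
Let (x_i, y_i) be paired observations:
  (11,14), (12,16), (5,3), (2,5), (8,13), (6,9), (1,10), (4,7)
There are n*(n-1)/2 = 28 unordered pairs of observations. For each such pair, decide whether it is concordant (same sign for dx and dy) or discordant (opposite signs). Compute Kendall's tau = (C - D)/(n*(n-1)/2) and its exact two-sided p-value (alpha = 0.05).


Step 1: Enumerate the 28 unordered pairs (i,j) with i<j and classify each by sign(x_j-x_i) * sign(y_j-y_i).
  (1,2):dx=+1,dy=+2->C; (1,3):dx=-6,dy=-11->C; (1,4):dx=-9,dy=-9->C; (1,5):dx=-3,dy=-1->C
  (1,6):dx=-5,dy=-5->C; (1,7):dx=-10,dy=-4->C; (1,8):dx=-7,dy=-7->C; (2,3):dx=-7,dy=-13->C
  (2,4):dx=-10,dy=-11->C; (2,5):dx=-4,dy=-3->C; (2,6):dx=-6,dy=-7->C; (2,7):dx=-11,dy=-6->C
  (2,8):dx=-8,dy=-9->C; (3,4):dx=-3,dy=+2->D; (3,5):dx=+3,dy=+10->C; (3,6):dx=+1,dy=+6->C
  (3,7):dx=-4,dy=+7->D; (3,8):dx=-1,dy=+4->D; (4,5):dx=+6,dy=+8->C; (4,6):dx=+4,dy=+4->C
  (4,7):dx=-1,dy=+5->D; (4,8):dx=+2,dy=+2->C; (5,6):dx=-2,dy=-4->C; (5,7):dx=-7,dy=-3->C
  (5,8):dx=-4,dy=-6->C; (6,7):dx=-5,dy=+1->D; (6,8):dx=-2,dy=-2->C; (7,8):dx=+3,dy=-3->D
Step 2: C = 22, D = 6, total pairs = 28.
Step 3: tau = (C - D)/(n(n-1)/2) = (22 - 6)/28 = 0.571429.
Step 4: Exact two-sided p-value (enumerate n! = 40320 permutations of y under H0): p = 0.061012.
Step 5: alpha = 0.05. fail to reject H0.

tau_b = 0.5714 (C=22, D=6), p = 0.061012, fail to reject H0.


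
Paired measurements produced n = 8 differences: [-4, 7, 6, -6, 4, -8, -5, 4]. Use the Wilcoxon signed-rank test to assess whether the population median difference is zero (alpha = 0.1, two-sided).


Step 1: Drop any zero differences (none here) and take |d_i|.
|d| = [4, 7, 6, 6, 4, 8, 5, 4]
Step 2: Midrank |d_i| (ties get averaged ranks).
ranks: |4|->2, |7|->7, |6|->5.5, |6|->5.5, |4|->2, |8|->8, |5|->4, |4|->2
Step 3: Attach original signs; sum ranks with positive sign and with negative sign.
W+ = 7 + 5.5 + 2 + 2 = 16.5
W- = 2 + 5.5 + 8 + 4 = 19.5
(Check: W+ + W- = 36 should equal n(n+1)/2 = 36.)
Step 4: Test statistic W = min(W+, W-) = 16.5.
Step 5: Ties in |d|, so use the tie-corrected normal approximation.
        E[W] = n(n+1)/4 = 8*9/4 = 18.
        Tie groups: |d|=4 (t=3), |d|=6 (t=2); sum(t^3 - t) = 30.
        Var[W] = n(n+1)(2n+1)/24 - sum(t^3-t)/48 = 1224/24 - 30/48 = 50.375.
        z = (W - E[W]) / sqrt(Var[W]) = (16.5 - 18) / 7.0975 = -0.2113.
        Two-sided p = 2*Phi(z) = 0.832621.
Step 6: alpha = 0.1. fail to reject H0.

W+ = 16.5, W- = 19.5, W = min = 16.5, p = 0.832621, fail to reject H0.


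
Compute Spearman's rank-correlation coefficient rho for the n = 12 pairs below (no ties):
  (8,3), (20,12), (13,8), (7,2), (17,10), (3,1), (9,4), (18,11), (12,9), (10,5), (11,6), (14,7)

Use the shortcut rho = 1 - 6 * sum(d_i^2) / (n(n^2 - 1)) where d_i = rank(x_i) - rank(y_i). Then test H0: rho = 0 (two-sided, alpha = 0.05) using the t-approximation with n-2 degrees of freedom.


Step 1: Rank x and y separately (midranks; no ties here).
rank(x): 8->3, 20->12, 13->8, 7->2, 17->10, 3->1, 9->4, 18->11, 12->7, 10->5, 11->6, 14->9
rank(y): 3->3, 12->12, 8->8, 2->2, 10->10, 1->1, 4->4, 11->11, 9->9, 5->5, 6->6, 7->7
Step 2: d_i = R_x(i) - R_y(i); compute d_i^2.
  (3-3)^2=0, (12-12)^2=0, (8-8)^2=0, (2-2)^2=0, (10-10)^2=0, (1-1)^2=0, (4-4)^2=0, (11-11)^2=0, (7-9)^2=4, (5-5)^2=0, (6-6)^2=0, (9-7)^2=4
sum(d^2) = 8.
Step 3: rho = 1 - 6*8 / (12*(12^2 - 1)) = 1 - 48/1716 = 0.972028.
Step 4: Under H0, t = rho * sqrt((n-2)/(1-rho^2)) = 13.0876 ~ t(10).
Step 5: Two-sided p-value from the t-distribution with 10 df = 0.000000.
Step 6: alpha = 0.05. reject H0.

rho = 0.9720, p = 0.000000, reject H0 at alpha = 0.05.


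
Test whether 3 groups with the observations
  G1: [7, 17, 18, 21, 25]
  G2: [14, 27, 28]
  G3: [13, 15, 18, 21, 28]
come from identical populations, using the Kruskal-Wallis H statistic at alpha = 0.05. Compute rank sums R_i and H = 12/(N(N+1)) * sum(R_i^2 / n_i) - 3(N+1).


Step 1: Combine all N = 13 observations and assign midranks.
sorted (value, group, rank): (7,G1,1), (13,G3,2), (14,G2,3), (15,G3,4), (17,G1,5), (18,G1,6.5), (18,G3,6.5), (21,G1,8.5), (21,G3,8.5), (25,G1,10), (27,G2,11), (28,G2,12.5), (28,G3,12.5)
Step 2: Sum ranks within each group.
R_1 = 31 (n_1 = 5)
R_2 = 26.5 (n_2 = 3)
R_3 = 33.5 (n_3 = 5)
Step 3: H = 12/(N(N+1)) * sum(R_i^2/n_i) - 3(N+1)
     = 12/(13*14) * (31^2/5 + 26.5^2/3 + 33.5^2/5) - 3*14
     = 0.065934 * 650.733 - 42
     = 0.905495.
Step 4: Ties present; correction factor C = 1 - 18/(13^3 - 13) = 0.991758. Corrected H = 0.905495 / 0.991758 = 0.913019.
Step 5: Under H0, H ~ chi^2(2); p-value = 0.633491.
Step 6: alpha = 0.05. fail to reject H0.

H = 0.9130, df = 2, p = 0.633491, fail to reject H0.


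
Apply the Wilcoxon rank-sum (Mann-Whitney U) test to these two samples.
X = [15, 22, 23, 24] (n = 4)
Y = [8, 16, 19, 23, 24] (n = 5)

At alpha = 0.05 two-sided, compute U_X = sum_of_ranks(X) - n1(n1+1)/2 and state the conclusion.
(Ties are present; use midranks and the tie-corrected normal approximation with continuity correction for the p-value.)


Step 1: Combine and sort all 9 observations; assign midranks.
sorted (value, group): (8,Y), (15,X), (16,Y), (19,Y), (22,X), (23,X), (23,Y), (24,X), (24,Y)
ranks: 8->1, 15->2, 16->3, 19->4, 22->5, 23->6.5, 23->6.5, 24->8.5, 24->8.5
Step 2: Rank sum for X: R1 = 2 + 5 + 6.5 + 8.5 = 22.
Step 3: U_X = R1 - n1(n1+1)/2 = 22 - 4*5/2 = 22 - 10 = 12.
       U_Y = n1*n2 - U_X = 20 - 12 = 8.
Step 4: Ties are present, so use the tie-corrected normal approximation (with continuity correction) for the p-value.
Step 5: p-value = 0.710992; compare to alpha = 0.05. fail to reject H0.

U_X = 12, p = 0.710992, fail to reject H0 at alpha = 0.05.


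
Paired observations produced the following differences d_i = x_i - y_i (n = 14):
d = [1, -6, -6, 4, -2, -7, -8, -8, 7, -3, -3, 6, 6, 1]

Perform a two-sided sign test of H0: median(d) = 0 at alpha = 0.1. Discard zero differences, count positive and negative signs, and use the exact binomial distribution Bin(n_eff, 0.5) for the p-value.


Step 1: Discard zero differences. Original n = 14; n_eff = number of nonzero differences = 14.
Nonzero differences (with sign): +1, -6, -6, +4, -2, -7, -8, -8, +7, -3, -3, +6, +6, +1
Step 2: Count signs: positive = 6, negative = 8.
Step 3: Under H0: P(positive) = 0.5, so the number of positives S ~ Bin(14, 0.5).
Step 4: Two-sided exact p-value = sum of Bin(14,0.5) probabilities at or below the observed probability = 0.790527.
Step 5: alpha = 0.1. fail to reject H0.

n_eff = 14, pos = 6, neg = 8, p = 0.790527, fail to reject H0.


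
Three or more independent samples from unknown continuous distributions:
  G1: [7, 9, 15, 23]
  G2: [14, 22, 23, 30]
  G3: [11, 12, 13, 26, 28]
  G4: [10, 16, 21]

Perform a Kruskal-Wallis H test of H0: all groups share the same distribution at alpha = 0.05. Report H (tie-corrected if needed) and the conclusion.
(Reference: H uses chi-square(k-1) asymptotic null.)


Step 1: Combine all N = 16 observations and assign midranks.
sorted (value, group, rank): (7,G1,1), (9,G1,2), (10,G4,3), (11,G3,4), (12,G3,5), (13,G3,6), (14,G2,7), (15,G1,8), (16,G4,9), (21,G4,10), (22,G2,11), (23,G1,12.5), (23,G2,12.5), (26,G3,14), (28,G3,15), (30,G2,16)
Step 2: Sum ranks within each group.
R_1 = 23.5 (n_1 = 4)
R_2 = 46.5 (n_2 = 4)
R_3 = 44 (n_3 = 5)
R_4 = 22 (n_4 = 3)
Step 3: H = 12/(N(N+1)) * sum(R_i^2/n_i) - 3(N+1)
     = 12/(16*17) * (23.5^2/4 + 46.5^2/4 + 44^2/5 + 22^2/3) - 3*17
     = 0.044118 * 1227.16 - 51
     = 3.139338.
Step 4: Ties present; correction factor C = 1 - 6/(16^3 - 16) = 0.998529. Corrected H = 3.139338 / 0.998529 = 3.143962.
Step 5: Under H0, H ~ chi^2(3); p-value = 0.369957.
Step 6: alpha = 0.05. fail to reject H0.

H = 3.1440, df = 3, p = 0.369957, fail to reject H0.


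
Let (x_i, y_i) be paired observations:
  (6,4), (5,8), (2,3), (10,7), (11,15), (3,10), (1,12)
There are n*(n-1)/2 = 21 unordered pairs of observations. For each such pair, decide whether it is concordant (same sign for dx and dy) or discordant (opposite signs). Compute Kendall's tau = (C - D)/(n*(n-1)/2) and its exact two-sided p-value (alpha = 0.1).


Step 1: Enumerate the 21 unordered pairs (i,j) with i<j and classify each by sign(x_j-x_i) * sign(y_j-y_i).
  (1,2):dx=-1,dy=+4->D; (1,3):dx=-4,dy=-1->C; (1,4):dx=+4,dy=+3->C; (1,5):dx=+5,dy=+11->C
  (1,6):dx=-3,dy=+6->D; (1,7):dx=-5,dy=+8->D; (2,3):dx=-3,dy=-5->C; (2,4):dx=+5,dy=-1->D
  (2,5):dx=+6,dy=+7->C; (2,6):dx=-2,dy=+2->D; (2,7):dx=-4,dy=+4->D; (3,4):dx=+8,dy=+4->C
  (3,5):dx=+9,dy=+12->C; (3,6):dx=+1,dy=+7->C; (3,7):dx=-1,dy=+9->D; (4,5):dx=+1,dy=+8->C
  (4,6):dx=-7,dy=+3->D; (4,7):dx=-9,dy=+5->D; (5,6):dx=-8,dy=-5->C; (5,7):dx=-10,dy=-3->C
  (6,7):dx=-2,dy=+2->D
Step 2: C = 11, D = 10, total pairs = 21.
Step 3: tau = (C - D)/(n(n-1)/2) = (11 - 10)/21 = 0.047619.
Step 4: Exact two-sided p-value (enumerate n! = 5040 permutations of y under H0): p = 1.000000.
Step 5: alpha = 0.1. fail to reject H0.

tau_b = 0.0476 (C=11, D=10), p = 1.000000, fail to reject H0.


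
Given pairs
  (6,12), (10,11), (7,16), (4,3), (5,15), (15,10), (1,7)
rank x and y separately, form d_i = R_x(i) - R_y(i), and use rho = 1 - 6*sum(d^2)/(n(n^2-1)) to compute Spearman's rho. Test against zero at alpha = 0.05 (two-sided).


Step 1: Rank x and y separately (midranks; no ties here).
rank(x): 6->4, 10->6, 7->5, 4->2, 5->3, 15->7, 1->1
rank(y): 12->5, 11->4, 16->7, 3->1, 15->6, 10->3, 7->2
Step 2: d_i = R_x(i) - R_y(i); compute d_i^2.
  (4-5)^2=1, (6-4)^2=4, (5-7)^2=4, (2-1)^2=1, (3-6)^2=9, (7-3)^2=16, (1-2)^2=1
sum(d^2) = 36.
Step 3: rho = 1 - 6*36 / (7*(7^2 - 1)) = 1 - 216/336 = 0.357143.
Step 4: Under H0, t = rho * sqrt((n-2)/(1-rho^2)) = 0.8550 ~ t(5).
Step 5: Two-sided p-value from the t-distribution with 5 df = 0.431611.
Step 6: alpha = 0.05. fail to reject H0.

rho = 0.3571, p = 0.431611, fail to reject H0 at alpha = 0.05.


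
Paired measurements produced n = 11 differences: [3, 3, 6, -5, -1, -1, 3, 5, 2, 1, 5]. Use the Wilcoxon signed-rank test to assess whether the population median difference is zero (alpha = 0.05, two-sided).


Step 1: Drop any zero differences (none here) and take |d_i|.
|d| = [3, 3, 6, 5, 1, 1, 3, 5, 2, 1, 5]
Step 2: Midrank |d_i| (ties get averaged ranks).
ranks: |3|->6, |3|->6, |6|->11, |5|->9, |1|->2, |1|->2, |3|->6, |5|->9, |2|->4, |1|->2, |5|->9
Step 3: Attach original signs; sum ranks with positive sign and with negative sign.
W+ = 6 + 6 + 11 + 6 + 9 + 4 + 2 + 9 = 53
W- = 9 + 2 + 2 = 13
(Check: W+ + W- = 66 should equal n(n+1)/2 = 66.)
Step 4: Test statistic W = min(W+, W-) = 13.
Step 5: Ties in |d|, so use the tie-corrected normal approximation.
        E[W] = n(n+1)/4 = 11*12/4 = 33.
        Tie groups: |d|=1 (t=3), |d|=3 (t=3), |d|=5 (t=3); sum(t^3 - t) = 72.
        Var[W] = n(n+1)(2n+1)/24 - sum(t^3-t)/48 = 3036/24 - 72/48 = 125.
        z = (W - E[W]) / sqrt(Var[W]) = (13 - 33) / 11.1803 = -1.7889.
        Two-sided p = 2*Phi(z) = 0.073638.
Step 6: alpha = 0.05. fail to reject H0.

W+ = 53, W- = 13, W = min = 13, p = 0.073638, fail to reject H0.


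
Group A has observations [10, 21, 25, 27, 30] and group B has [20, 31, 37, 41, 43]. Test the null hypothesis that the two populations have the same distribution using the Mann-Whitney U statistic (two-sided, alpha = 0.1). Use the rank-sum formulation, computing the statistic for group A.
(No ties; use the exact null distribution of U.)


Step 1: Combine and sort all 10 observations; assign midranks.
sorted (value, group): (10,X), (20,Y), (21,X), (25,X), (27,X), (30,X), (31,Y), (37,Y), (41,Y), (43,Y)
ranks: 10->1, 20->2, 21->3, 25->4, 27->5, 30->6, 31->7, 37->8, 41->9, 43->10
Step 2: Rank sum for X: R1 = 1 + 3 + 4 + 5 + 6 = 19.
Step 3: U_X = R1 - n1(n1+1)/2 = 19 - 5*6/2 = 19 - 15 = 4.
       U_Y = n1*n2 - U_X = 25 - 4 = 21.
Step 4: No ties, so the exact null distribution of U (based on enumerating the C(10,5) = 252 equally likely rank assignments) gives the two-sided p-value.
Step 5: p-value = 0.095238; compare to alpha = 0.1. reject H0.

U_X = 4, p = 0.095238, reject H0 at alpha = 0.1.


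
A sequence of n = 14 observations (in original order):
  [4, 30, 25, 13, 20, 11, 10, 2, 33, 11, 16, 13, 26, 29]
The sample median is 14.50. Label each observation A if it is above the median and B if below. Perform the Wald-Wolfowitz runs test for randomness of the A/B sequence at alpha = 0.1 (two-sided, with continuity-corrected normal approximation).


Step 1: Compute median = 14.50; label A = above, B = below.
Labels in order: BAABABBBABABAA  (n_A = 7, n_B = 7)
Step 2: Count runs R = 10.
Step 3: Under H0 (random ordering), E[R] = 2*n_A*n_B/(n_A+n_B) + 1 = 2*7*7/14 + 1 = 8.0000.
        Var[R] = 2*n_A*n_B*(2*n_A*n_B - n_A - n_B) / ((n_A+n_B)^2 * (n_A+n_B-1)) = 8232/2548 = 3.2308.
        SD[R] = 1.7974.
Step 4: Continuity-corrected z = (R - 0.5 - E[R]) / SD[R] = (10 - 0.5 - 8.0000) / 1.7974 = 0.8345.
Step 5: Two-sided p-value via normal approximation = 2*(1 - Phi(|z|)) = 0.403986.
Step 6: alpha = 0.1. fail to reject H0.

R = 10, z = 0.8345, p = 0.403986, fail to reject H0.


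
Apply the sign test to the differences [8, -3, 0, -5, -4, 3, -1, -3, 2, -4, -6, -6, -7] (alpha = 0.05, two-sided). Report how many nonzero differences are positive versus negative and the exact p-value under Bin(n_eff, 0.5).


Step 1: Discard zero differences. Original n = 13; n_eff = number of nonzero differences = 12.
Nonzero differences (with sign): +8, -3, -5, -4, +3, -1, -3, +2, -4, -6, -6, -7
Step 2: Count signs: positive = 3, negative = 9.
Step 3: Under H0: P(positive) = 0.5, so the number of positives S ~ Bin(12, 0.5).
Step 4: Two-sided exact p-value = sum of Bin(12,0.5) probabilities at or below the observed probability = 0.145996.
Step 5: alpha = 0.05. fail to reject H0.

n_eff = 12, pos = 3, neg = 9, p = 0.145996, fail to reject H0.


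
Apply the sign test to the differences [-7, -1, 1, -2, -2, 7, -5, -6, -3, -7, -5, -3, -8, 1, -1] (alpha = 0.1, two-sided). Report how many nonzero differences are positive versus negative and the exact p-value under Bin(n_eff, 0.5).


Step 1: Discard zero differences. Original n = 15; n_eff = number of nonzero differences = 15.
Nonzero differences (with sign): -7, -1, +1, -2, -2, +7, -5, -6, -3, -7, -5, -3, -8, +1, -1
Step 2: Count signs: positive = 3, negative = 12.
Step 3: Under H0: P(positive) = 0.5, so the number of positives S ~ Bin(15, 0.5).
Step 4: Two-sided exact p-value = sum of Bin(15,0.5) probabilities at or below the observed probability = 0.035156.
Step 5: alpha = 0.1. reject H0.

n_eff = 15, pos = 3, neg = 12, p = 0.035156, reject H0.


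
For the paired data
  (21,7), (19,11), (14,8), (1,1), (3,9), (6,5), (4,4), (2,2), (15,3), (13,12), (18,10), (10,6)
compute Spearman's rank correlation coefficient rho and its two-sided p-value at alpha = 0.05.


Step 1: Rank x and y separately (midranks; no ties here).
rank(x): 21->12, 19->11, 14->8, 1->1, 3->3, 6->5, 4->4, 2->2, 15->9, 13->7, 18->10, 10->6
rank(y): 7->7, 11->11, 8->8, 1->1, 9->9, 5->5, 4->4, 2->2, 3->3, 12->12, 10->10, 6->6
Step 2: d_i = R_x(i) - R_y(i); compute d_i^2.
  (12-7)^2=25, (11-11)^2=0, (8-8)^2=0, (1-1)^2=0, (3-9)^2=36, (5-5)^2=0, (4-4)^2=0, (2-2)^2=0, (9-3)^2=36, (7-12)^2=25, (10-10)^2=0, (6-6)^2=0
sum(d^2) = 122.
Step 3: rho = 1 - 6*122 / (12*(12^2 - 1)) = 1 - 732/1716 = 0.573427.
Step 4: Under H0, t = rho * sqrt((n-2)/(1-rho^2)) = 2.2134 ~ t(10).
Step 5: Two-sided p-value from the t-distribution with 10 df = 0.051266.
Step 6: alpha = 0.05. fail to reject H0.

rho = 0.5734, p = 0.051266, fail to reject H0 at alpha = 0.05.


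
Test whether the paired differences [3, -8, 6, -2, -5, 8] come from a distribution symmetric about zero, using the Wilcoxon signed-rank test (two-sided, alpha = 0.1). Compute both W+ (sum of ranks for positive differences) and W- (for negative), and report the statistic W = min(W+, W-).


Step 1: Drop any zero differences (none here) and take |d_i|.
|d| = [3, 8, 6, 2, 5, 8]
Step 2: Midrank |d_i| (ties get averaged ranks).
ranks: |3|->2, |8|->5.5, |6|->4, |2|->1, |5|->3, |8|->5.5
Step 3: Attach original signs; sum ranks with positive sign and with negative sign.
W+ = 2 + 4 + 5.5 = 11.5
W- = 5.5 + 1 + 3 = 9.5
(Check: W+ + W- = 21 should equal n(n+1)/2 = 21.)
Step 4: Test statistic W = min(W+, W-) = 9.5.
Step 5: Ties in |d|, so use the tie-corrected normal approximation.
        E[W] = n(n+1)/4 = 6*7/4 = 10.5.
        Tie groups: |d|=8 (t=2); sum(t^3 - t) = 6.
        Var[W] = n(n+1)(2n+1)/24 - sum(t^3-t)/48 = 546/24 - 6/48 = 22.625.
        z = (W - E[W]) / sqrt(Var[W]) = (9.5 - 10.5) / 4.7566 = -0.2102.
        Two-sided p = 2*Phi(z) = 0.833484.
Step 6: alpha = 0.1. fail to reject H0.

W+ = 11.5, W- = 9.5, W = min = 9.5, p = 0.833484, fail to reject H0.


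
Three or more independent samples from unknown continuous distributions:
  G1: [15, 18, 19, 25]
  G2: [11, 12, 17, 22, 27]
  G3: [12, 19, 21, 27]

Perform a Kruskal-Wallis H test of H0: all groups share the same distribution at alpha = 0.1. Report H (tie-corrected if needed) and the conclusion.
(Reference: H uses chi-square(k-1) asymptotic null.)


Step 1: Combine all N = 13 observations and assign midranks.
sorted (value, group, rank): (11,G2,1), (12,G2,2.5), (12,G3,2.5), (15,G1,4), (17,G2,5), (18,G1,6), (19,G1,7.5), (19,G3,7.5), (21,G3,9), (22,G2,10), (25,G1,11), (27,G2,12.5), (27,G3,12.5)
Step 2: Sum ranks within each group.
R_1 = 28.5 (n_1 = 4)
R_2 = 31 (n_2 = 5)
R_3 = 31.5 (n_3 = 4)
Step 3: H = 12/(N(N+1)) * sum(R_i^2/n_i) - 3(N+1)
     = 12/(13*14) * (28.5^2/4 + 31^2/5 + 31.5^2/4) - 3*14
     = 0.065934 * 643.325 - 42
     = 0.417033.
Step 4: Ties present; correction factor C = 1 - 18/(13^3 - 13) = 0.991758. Corrected H = 0.417033 / 0.991758 = 0.420499.
Step 5: Under H0, H ~ chi^2(2); p-value = 0.810382.
Step 6: alpha = 0.1. fail to reject H0.

H = 0.4205, df = 2, p = 0.810382, fail to reject H0.


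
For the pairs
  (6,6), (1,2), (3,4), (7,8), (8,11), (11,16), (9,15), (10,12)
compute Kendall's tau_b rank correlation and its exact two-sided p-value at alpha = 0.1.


Step 1: Enumerate the 28 unordered pairs (i,j) with i<j and classify each by sign(x_j-x_i) * sign(y_j-y_i).
  (1,2):dx=-5,dy=-4->C; (1,3):dx=-3,dy=-2->C; (1,4):dx=+1,dy=+2->C; (1,5):dx=+2,dy=+5->C
  (1,6):dx=+5,dy=+10->C; (1,7):dx=+3,dy=+9->C; (1,8):dx=+4,dy=+6->C; (2,3):dx=+2,dy=+2->C
  (2,4):dx=+6,dy=+6->C; (2,5):dx=+7,dy=+9->C; (2,6):dx=+10,dy=+14->C; (2,7):dx=+8,dy=+13->C
  (2,8):dx=+9,dy=+10->C; (3,4):dx=+4,dy=+4->C; (3,5):dx=+5,dy=+7->C; (3,6):dx=+8,dy=+12->C
  (3,7):dx=+6,dy=+11->C; (3,8):dx=+7,dy=+8->C; (4,5):dx=+1,dy=+3->C; (4,6):dx=+4,dy=+8->C
  (4,7):dx=+2,dy=+7->C; (4,8):dx=+3,dy=+4->C; (5,6):dx=+3,dy=+5->C; (5,7):dx=+1,dy=+4->C
  (5,8):dx=+2,dy=+1->C; (6,7):dx=-2,dy=-1->C; (6,8):dx=-1,dy=-4->C; (7,8):dx=+1,dy=-3->D
Step 2: C = 27, D = 1, total pairs = 28.
Step 3: tau = (C - D)/(n(n-1)/2) = (27 - 1)/28 = 0.928571.
Step 4: Exact two-sided p-value (enumerate n! = 40320 permutations of y under H0): p = 0.000397.
Step 5: alpha = 0.1. reject H0.

tau_b = 0.9286 (C=27, D=1), p = 0.000397, reject H0.


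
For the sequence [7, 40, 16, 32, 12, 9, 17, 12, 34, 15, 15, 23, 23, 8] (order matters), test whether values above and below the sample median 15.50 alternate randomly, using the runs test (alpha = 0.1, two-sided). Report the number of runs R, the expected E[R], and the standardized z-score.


Step 1: Compute median = 15.50; label A = above, B = below.
Labels in order: BAAABBABABBAAB  (n_A = 7, n_B = 7)
Step 2: Count runs R = 9.
Step 3: Under H0 (random ordering), E[R] = 2*n_A*n_B/(n_A+n_B) + 1 = 2*7*7/14 + 1 = 8.0000.
        Var[R] = 2*n_A*n_B*(2*n_A*n_B - n_A - n_B) / ((n_A+n_B)^2 * (n_A+n_B-1)) = 8232/2548 = 3.2308.
        SD[R] = 1.7974.
Step 4: Continuity-corrected z = (R - 0.5 - E[R]) / SD[R] = (9 - 0.5 - 8.0000) / 1.7974 = 0.2782.
Step 5: Two-sided p-value via normal approximation = 2*(1 - Phi(|z|)) = 0.780879.
Step 6: alpha = 0.1. fail to reject H0.

R = 9, z = 0.2782, p = 0.780879, fail to reject H0.


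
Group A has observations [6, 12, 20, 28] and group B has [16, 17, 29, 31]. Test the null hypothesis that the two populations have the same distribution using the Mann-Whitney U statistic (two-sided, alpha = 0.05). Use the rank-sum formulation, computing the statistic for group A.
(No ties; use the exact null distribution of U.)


Step 1: Combine and sort all 8 observations; assign midranks.
sorted (value, group): (6,X), (12,X), (16,Y), (17,Y), (20,X), (28,X), (29,Y), (31,Y)
ranks: 6->1, 12->2, 16->3, 17->4, 20->5, 28->6, 29->7, 31->8
Step 2: Rank sum for X: R1 = 1 + 2 + 5 + 6 = 14.
Step 3: U_X = R1 - n1(n1+1)/2 = 14 - 4*5/2 = 14 - 10 = 4.
       U_Y = n1*n2 - U_X = 16 - 4 = 12.
Step 4: No ties, so the exact null distribution of U (based on enumerating the C(8,4) = 70 equally likely rank assignments) gives the two-sided p-value.
Step 5: p-value = 0.342857; compare to alpha = 0.05. fail to reject H0.

U_X = 4, p = 0.342857, fail to reject H0 at alpha = 0.05.


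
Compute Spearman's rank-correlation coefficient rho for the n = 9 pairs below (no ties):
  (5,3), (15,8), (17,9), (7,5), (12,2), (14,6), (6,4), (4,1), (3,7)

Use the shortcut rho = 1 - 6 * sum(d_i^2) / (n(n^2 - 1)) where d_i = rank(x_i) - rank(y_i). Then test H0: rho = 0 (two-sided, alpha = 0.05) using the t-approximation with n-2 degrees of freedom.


Step 1: Rank x and y separately (midranks; no ties here).
rank(x): 5->3, 15->8, 17->9, 7->5, 12->6, 14->7, 6->4, 4->2, 3->1
rank(y): 3->3, 8->8, 9->9, 5->5, 2->2, 6->6, 4->4, 1->1, 7->7
Step 2: d_i = R_x(i) - R_y(i); compute d_i^2.
  (3-3)^2=0, (8-8)^2=0, (9-9)^2=0, (5-5)^2=0, (6-2)^2=16, (7-6)^2=1, (4-4)^2=0, (2-1)^2=1, (1-7)^2=36
sum(d^2) = 54.
Step 3: rho = 1 - 6*54 / (9*(9^2 - 1)) = 1 - 324/720 = 0.550000.
Step 4: Under H0, t = rho * sqrt((n-2)/(1-rho^2)) = 1.7424 ~ t(7).
Step 5: Two-sided p-value from the t-distribution with 7 df = 0.124977.
Step 6: alpha = 0.05. fail to reject H0.

rho = 0.5500, p = 0.124977, fail to reject H0 at alpha = 0.05.


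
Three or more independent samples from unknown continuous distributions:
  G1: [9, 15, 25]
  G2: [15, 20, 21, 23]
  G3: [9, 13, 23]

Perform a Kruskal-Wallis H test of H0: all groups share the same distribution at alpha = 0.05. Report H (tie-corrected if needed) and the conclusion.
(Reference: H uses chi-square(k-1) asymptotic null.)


Step 1: Combine all N = 10 observations and assign midranks.
sorted (value, group, rank): (9,G1,1.5), (9,G3,1.5), (13,G3,3), (15,G1,4.5), (15,G2,4.5), (20,G2,6), (21,G2,7), (23,G2,8.5), (23,G3,8.5), (25,G1,10)
Step 2: Sum ranks within each group.
R_1 = 16 (n_1 = 3)
R_2 = 26 (n_2 = 4)
R_3 = 13 (n_3 = 3)
Step 3: H = 12/(N(N+1)) * sum(R_i^2/n_i) - 3(N+1)
     = 12/(10*11) * (16^2/3 + 26^2/4 + 13^2/3) - 3*11
     = 0.109091 * 310.667 - 33
     = 0.890909.
Step 4: Ties present; correction factor C = 1 - 18/(10^3 - 10) = 0.981818. Corrected H = 0.890909 / 0.981818 = 0.907407.
Step 5: Under H0, H ~ chi^2(2); p-value = 0.635271.
Step 6: alpha = 0.05. fail to reject H0.

H = 0.9074, df = 2, p = 0.635271, fail to reject H0.


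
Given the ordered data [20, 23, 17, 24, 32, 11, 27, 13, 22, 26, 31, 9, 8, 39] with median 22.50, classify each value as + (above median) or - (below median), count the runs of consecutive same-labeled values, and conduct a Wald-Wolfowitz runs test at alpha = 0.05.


Step 1: Compute median = 22.50; label A = above, B = below.
Labels in order: BABAABABBAABBA  (n_A = 7, n_B = 7)
Step 2: Count runs R = 10.
Step 3: Under H0 (random ordering), E[R] = 2*n_A*n_B/(n_A+n_B) + 1 = 2*7*7/14 + 1 = 8.0000.
        Var[R] = 2*n_A*n_B*(2*n_A*n_B - n_A - n_B) / ((n_A+n_B)^2 * (n_A+n_B-1)) = 8232/2548 = 3.2308.
        SD[R] = 1.7974.
Step 4: Continuity-corrected z = (R - 0.5 - E[R]) / SD[R] = (10 - 0.5 - 8.0000) / 1.7974 = 0.8345.
Step 5: Two-sided p-value via normal approximation = 2*(1 - Phi(|z|)) = 0.403986.
Step 6: alpha = 0.05. fail to reject H0.

R = 10, z = 0.8345, p = 0.403986, fail to reject H0.


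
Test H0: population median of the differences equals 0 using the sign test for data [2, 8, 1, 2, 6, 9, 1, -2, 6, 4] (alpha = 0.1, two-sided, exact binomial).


Step 1: Discard zero differences. Original n = 10; n_eff = number of nonzero differences = 10.
Nonzero differences (with sign): +2, +8, +1, +2, +6, +9, +1, -2, +6, +4
Step 2: Count signs: positive = 9, negative = 1.
Step 3: Under H0: P(positive) = 0.5, so the number of positives S ~ Bin(10, 0.5).
Step 4: Two-sided exact p-value = sum of Bin(10,0.5) probabilities at or below the observed probability = 0.021484.
Step 5: alpha = 0.1. reject H0.

n_eff = 10, pos = 9, neg = 1, p = 0.021484, reject H0.


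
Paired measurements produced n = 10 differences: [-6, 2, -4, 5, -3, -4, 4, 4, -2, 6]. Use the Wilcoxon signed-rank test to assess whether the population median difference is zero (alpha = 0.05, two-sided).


Step 1: Drop any zero differences (none here) and take |d_i|.
|d| = [6, 2, 4, 5, 3, 4, 4, 4, 2, 6]
Step 2: Midrank |d_i| (ties get averaged ranks).
ranks: |6|->9.5, |2|->1.5, |4|->5.5, |5|->8, |3|->3, |4|->5.5, |4|->5.5, |4|->5.5, |2|->1.5, |6|->9.5
Step 3: Attach original signs; sum ranks with positive sign and with negative sign.
W+ = 1.5 + 8 + 5.5 + 5.5 + 9.5 = 30
W- = 9.5 + 5.5 + 3 + 5.5 + 1.5 = 25
(Check: W+ + W- = 55 should equal n(n+1)/2 = 55.)
Step 4: Test statistic W = min(W+, W-) = 25.
Step 5: Ties in |d|, so use the tie-corrected normal approximation.
        E[W] = n(n+1)/4 = 10*11/4 = 27.5.
        Tie groups: |d|=2 (t=2), |d|=4 (t=4), |d|=6 (t=2); sum(t^3 - t) = 72.
        Var[W] = n(n+1)(2n+1)/24 - sum(t^3-t)/48 = 2310/24 - 72/48 = 94.75.
        z = (W - E[W]) / sqrt(Var[W]) = (25 - 27.5) / 9.7340 = -0.2568.
        Two-sided p = 2*Phi(z) = 0.797308.
Step 6: alpha = 0.05. fail to reject H0.

W+ = 30, W- = 25, W = min = 25, p = 0.797308, fail to reject H0.


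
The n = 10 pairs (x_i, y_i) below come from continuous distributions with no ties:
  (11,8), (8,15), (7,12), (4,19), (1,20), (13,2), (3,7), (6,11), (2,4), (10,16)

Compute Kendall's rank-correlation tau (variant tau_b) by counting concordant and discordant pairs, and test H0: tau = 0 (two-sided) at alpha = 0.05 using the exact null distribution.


Step 1: Enumerate the 45 unordered pairs (i,j) with i<j and classify each by sign(x_j-x_i) * sign(y_j-y_i).
  (1,2):dx=-3,dy=+7->D; (1,3):dx=-4,dy=+4->D; (1,4):dx=-7,dy=+11->D; (1,5):dx=-10,dy=+12->D
  (1,6):dx=+2,dy=-6->D; (1,7):dx=-8,dy=-1->C; (1,8):dx=-5,dy=+3->D; (1,9):dx=-9,dy=-4->C
  (1,10):dx=-1,dy=+8->D; (2,3):dx=-1,dy=-3->C; (2,4):dx=-4,dy=+4->D; (2,5):dx=-7,dy=+5->D
  (2,6):dx=+5,dy=-13->D; (2,7):dx=-5,dy=-8->C; (2,8):dx=-2,dy=-4->C; (2,9):dx=-6,dy=-11->C
  (2,10):dx=+2,dy=+1->C; (3,4):dx=-3,dy=+7->D; (3,5):dx=-6,dy=+8->D; (3,6):dx=+6,dy=-10->D
  (3,7):dx=-4,dy=-5->C; (3,8):dx=-1,dy=-1->C; (3,9):dx=-5,dy=-8->C; (3,10):dx=+3,dy=+4->C
  (4,5):dx=-3,dy=+1->D; (4,6):dx=+9,dy=-17->D; (4,7):dx=-1,dy=-12->C; (4,8):dx=+2,dy=-8->D
  (4,9):dx=-2,dy=-15->C; (4,10):dx=+6,dy=-3->D; (5,6):dx=+12,dy=-18->D; (5,7):dx=+2,dy=-13->D
  (5,8):dx=+5,dy=-9->D; (5,9):dx=+1,dy=-16->D; (5,10):dx=+9,dy=-4->D; (6,7):dx=-10,dy=+5->D
  (6,8):dx=-7,dy=+9->D; (6,9):dx=-11,dy=+2->D; (6,10):dx=-3,dy=+14->D; (7,8):dx=+3,dy=+4->C
  (7,9):dx=-1,dy=-3->C; (7,10):dx=+7,dy=+9->C; (8,9):dx=-4,dy=-7->C; (8,10):dx=+4,dy=+5->C
  (9,10):dx=+8,dy=+12->C
Step 2: C = 19, D = 26, total pairs = 45.
Step 3: tau = (C - D)/(n(n-1)/2) = (19 - 26)/45 = -0.155556.
Step 4: Exact two-sided p-value (enumerate n! = 3628800 permutations of y under H0): p = 0.600654.
Step 5: alpha = 0.05. fail to reject H0.

tau_b = -0.1556 (C=19, D=26), p = 0.600654, fail to reject H0.


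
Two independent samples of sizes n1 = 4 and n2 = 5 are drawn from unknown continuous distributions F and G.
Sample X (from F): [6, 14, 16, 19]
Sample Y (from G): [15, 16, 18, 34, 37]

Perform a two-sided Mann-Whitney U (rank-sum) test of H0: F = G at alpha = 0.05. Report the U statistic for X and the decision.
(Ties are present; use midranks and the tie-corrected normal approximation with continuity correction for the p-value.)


Step 1: Combine and sort all 9 observations; assign midranks.
sorted (value, group): (6,X), (14,X), (15,Y), (16,X), (16,Y), (18,Y), (19,X), (34,Y), (37,Y)
ranks: 6->1, 14->2, 15->3, 16->4.5, 16->4.5, 18->6, 19->7, 34->8, 37->9
Step 2: Rank sum for X: R1 = 1 + 2 + 4.5 + 7 = 14.5.
Step 3: U_X = R1 - n1(n1+1)/2 = 14.5 - 4*5/2 = 14.5 - 10 = 4.5.
       U_Y = n1*n2 - U_X = 20 - 4.5 = 15.5.
Step 4: Ties are present, so use the tie-corrected normal approximation (with continuity correction) for the p-value.
Step 5: p-value = 0.218742; compare to alpha = 0.05. fail to reject H0.

U_X = 4.5, p = 0.218742, fail to reject H0 at alpha = 0.05.


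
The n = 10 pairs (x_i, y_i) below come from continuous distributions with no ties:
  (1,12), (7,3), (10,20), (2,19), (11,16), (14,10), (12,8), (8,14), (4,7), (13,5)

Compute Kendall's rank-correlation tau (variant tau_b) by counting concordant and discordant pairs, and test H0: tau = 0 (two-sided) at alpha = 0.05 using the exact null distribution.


Step 1: Enumerate the 45 unordered pairs (i,j) with i<j and classify each by sign(x_j-x_i) * sign(y_j-y_i).
  (1,2):dx=+6,dy=-9->D; (1,3):dx=+9,dy=+8->C; (1,4):dx=+1,dy=+7->C; (1,5):dx=+10,dy=+4->C
  (1,6):dx=+13,dy=-2->D; (1,7):dx=+11,dy=-4->D; (1,8):dx=+7,dy=+2->C; (1,9):dx=+3,dy=-5->D
  (1,10):dx=+12,dy=-7->D; (2,3):dx=+3,dy=+17->C; (2,4):dx=-5,dy=+16->D; (2,5):dx=+4,dy=+13->C
  (2,6):dx=+7,dy=+7->C; (2,7):dx=+5,dy=+5->C; (2,8):dx=+1,dy=+11->C; (2,9):dx=-3,dy=+4->D
  (2,10):dx=+6,dy=+2->C; (3,4):dx=-8,dy=-1->C; (3,5):dx=+1,dy=-4->D; (3,6):dx=+4,dy=-10->D
  (3,7):dx=+2,dy=-12->D; (3,8):dx=-2,dy=-6->C; (3,9):dx=-6,dy=-13->C; (3,10):dx=+3,dy=-15->D
  (4,5):dx=+9,dy=-3->D; (4,6):dx=+12,dy=-9->D; (4,7):dx=+10,dy=-11->D; (4,8):dx=+6,dy=-5->D
  (4,9):dx=+2,dy=-12->D; (4,10):dx=+11,dy=-14->D; (5,6):dx=+3,dy=-6->D; (5,7):dx=+1,dy=-8->D
  (5,8):dx=-3,dy=-2->C; (5,9):dx=-7,dy=-9->C; (5,10):dx=+2,dy=-11->D; (6,7):dx=-2,dy=-2->C
  (6,8):dx=-6,dy=+4->D; (6,9):dx=-10,dy=-3->C; (6,10):dx=-1,dy=-5->C; (7,8):dx=-4,dy=+6->D
  (7,9):dx=-8,dy=-1->C; (7,10):dx=+1,dy=-3->D; (8,9):dx=-4,dy=-7->C; (8,10):dx=+5,dy=-9->D
  (9,10):dx=+9,dy=-2->D
Step 2: C = 20, D = 25, total pairs = 45.
Step 3: tau = (C - D)/(n(n-1)/2) = (20 - 25)/45 = -0.111111.
Step 4: Exact two-sided p-value (enumerate n! = 3628800 permutations of y under H0): p = 0.727490.
Step 5: alpha = 0.05. fail to reject H0.

tau_b = -0.1111 (C=20, D=25), p = 0.727490, fail to reject H0.


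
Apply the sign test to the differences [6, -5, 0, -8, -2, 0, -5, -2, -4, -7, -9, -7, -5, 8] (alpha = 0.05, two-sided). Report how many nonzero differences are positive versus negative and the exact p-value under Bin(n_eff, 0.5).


Step 1: Discard zero differences. Original n = 14; n_eff = number of nonzero differences = 12.
Nonzero differences (with sign): +6, -5, -8, -2, -5, -2, -4, -7, -9, -7, -5, +8
Step 2: Count signs: positive = 2, negative = 10.
Step 3: Under H0: P(positive) = 0.5, so the number of positives S ~ Bin(12, 0.5).
Step 4: Two-sided exact p-value = sum of Bin(12,0.5) probabilities at or below the observed probability = 0.038574.
Step 5: alpha = 0.05. reject H0.

n_eff = 12, pos = 2, neg = 10, p = 0.038574, reject H0.


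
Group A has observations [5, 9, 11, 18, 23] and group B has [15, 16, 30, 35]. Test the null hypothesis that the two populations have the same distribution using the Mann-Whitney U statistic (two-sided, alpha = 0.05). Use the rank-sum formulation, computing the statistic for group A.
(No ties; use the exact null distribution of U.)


Step 1: Combine and sort all 9 observations; assign midranks.
sorted (value, group): (5,X), (9,X), (11,X), (15,Y), (16,Y), (18,X), (23,X), (30,Y), (35,Y)
ranks: 5->1, 9->2, 11->3, 15->4, 16->5, 18->6, 23->7, 30->8, 35->9
Step 2: Rank sum for X: R1 = 1 + 2 + 3 + 6 + 7 = 19.
Step 3: U_X = R1 - n1(n1+1)/2 = 19 - 5*6/2 = 19 - 15 = 4.
       U_Y = n1*n2 - U_X = 20 - 4 = 16.
Step 4: No ties, so the exact null distribution of U (based on enumerating the C(9,5) = 126 equally likely rank assignments) gives the two-sided p-value.
Step 5: p-value = 0.190476; compare to alpha = 0.05. fail to reject H0.

U_X = 4, p = 0.190476, fail to reject H0 at alpha = 0.05.
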